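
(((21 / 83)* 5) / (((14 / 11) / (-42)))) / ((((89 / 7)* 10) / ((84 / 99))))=-2058 / 7387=-0.28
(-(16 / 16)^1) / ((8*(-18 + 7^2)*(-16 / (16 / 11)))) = 1 / 2728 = 0.00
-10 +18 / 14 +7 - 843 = -5913 / 7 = -844.71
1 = 1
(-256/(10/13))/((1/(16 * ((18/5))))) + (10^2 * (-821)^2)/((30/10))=1683664804/75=22448864.05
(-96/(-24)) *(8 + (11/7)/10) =1142/35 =32.63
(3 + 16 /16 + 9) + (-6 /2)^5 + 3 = -227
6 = 6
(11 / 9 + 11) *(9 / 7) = 110 / 7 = 15.71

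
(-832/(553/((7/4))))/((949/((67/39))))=-1072/224913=-0.00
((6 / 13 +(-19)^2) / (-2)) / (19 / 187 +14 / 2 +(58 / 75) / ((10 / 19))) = -329517375 / 15626962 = -21.09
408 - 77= 331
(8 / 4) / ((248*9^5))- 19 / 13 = -139119431 / 95186988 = -1.46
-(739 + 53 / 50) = -37003 / 50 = -740.06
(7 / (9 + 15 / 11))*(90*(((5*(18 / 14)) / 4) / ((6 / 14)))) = 17325 / 76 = 227.96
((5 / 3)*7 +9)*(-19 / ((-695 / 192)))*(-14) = -1055488 / 695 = -1518.69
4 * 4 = 16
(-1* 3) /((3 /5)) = -5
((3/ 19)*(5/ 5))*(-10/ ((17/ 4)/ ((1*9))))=-1080/ 323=-3.34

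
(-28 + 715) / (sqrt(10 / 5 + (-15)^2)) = 687* sqrt(227) / 227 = 45.60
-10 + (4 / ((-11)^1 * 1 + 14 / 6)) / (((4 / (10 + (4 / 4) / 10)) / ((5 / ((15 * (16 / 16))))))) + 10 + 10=2499 / 260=9.61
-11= -11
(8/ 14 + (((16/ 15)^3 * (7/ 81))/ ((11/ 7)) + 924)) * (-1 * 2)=-38927035856/ 21049875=-1849.28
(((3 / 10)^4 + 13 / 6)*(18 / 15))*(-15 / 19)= -2.06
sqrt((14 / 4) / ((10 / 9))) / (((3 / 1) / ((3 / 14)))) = 3 * sqrt(35) / 140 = 0.13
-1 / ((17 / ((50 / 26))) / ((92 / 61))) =-2300 / 13481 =-0.17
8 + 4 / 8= 17 / 2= 8.50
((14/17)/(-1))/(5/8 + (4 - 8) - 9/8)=0.18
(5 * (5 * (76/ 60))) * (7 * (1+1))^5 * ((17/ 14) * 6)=124083680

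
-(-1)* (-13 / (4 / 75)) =-243.75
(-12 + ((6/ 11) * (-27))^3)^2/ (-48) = -379407421875/ 1771561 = -214165.60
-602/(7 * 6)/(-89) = 43/267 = 0.16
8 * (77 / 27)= 22.81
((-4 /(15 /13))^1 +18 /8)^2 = 5329 /3600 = 1.48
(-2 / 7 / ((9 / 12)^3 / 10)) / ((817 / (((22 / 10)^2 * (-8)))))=247808 / 772065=0.32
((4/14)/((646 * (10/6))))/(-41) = -0.00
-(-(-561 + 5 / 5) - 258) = -302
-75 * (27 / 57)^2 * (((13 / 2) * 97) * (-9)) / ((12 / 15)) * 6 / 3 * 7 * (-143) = -345070600875 / 1444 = -238968560.16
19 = 19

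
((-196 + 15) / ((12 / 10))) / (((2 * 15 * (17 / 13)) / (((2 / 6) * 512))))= -301184 / 459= -656.17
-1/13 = -0.08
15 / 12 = 5 / 4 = 1.25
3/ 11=0.27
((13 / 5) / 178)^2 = 169 / 792100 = 0.00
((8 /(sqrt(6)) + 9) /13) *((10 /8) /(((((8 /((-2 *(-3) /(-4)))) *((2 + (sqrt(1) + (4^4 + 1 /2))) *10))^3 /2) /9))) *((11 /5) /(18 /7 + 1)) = -6237 /1723144217600000 -231 *sqrt(6) /430786054400000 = -0.00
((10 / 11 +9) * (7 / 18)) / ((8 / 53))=40439 / 1584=25.53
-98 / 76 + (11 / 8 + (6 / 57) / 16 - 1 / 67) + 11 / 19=3341 / 5092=0.66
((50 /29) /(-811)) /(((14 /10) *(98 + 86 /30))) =-0.00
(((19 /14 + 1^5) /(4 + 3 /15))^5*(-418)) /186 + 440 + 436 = 736301008302649 /840646341024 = 875.87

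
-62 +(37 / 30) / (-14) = -26077 / 420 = -62.09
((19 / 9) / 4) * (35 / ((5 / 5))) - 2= 593 / 36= 16.47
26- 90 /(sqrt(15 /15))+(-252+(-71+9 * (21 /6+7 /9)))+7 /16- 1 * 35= -6129 /16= -383.06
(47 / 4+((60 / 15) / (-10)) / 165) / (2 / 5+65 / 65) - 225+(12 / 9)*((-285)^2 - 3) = 499326787 / 4620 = 108079.39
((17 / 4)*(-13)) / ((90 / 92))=-5083 / 90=-56.48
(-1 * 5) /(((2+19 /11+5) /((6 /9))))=-55 /144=-0.38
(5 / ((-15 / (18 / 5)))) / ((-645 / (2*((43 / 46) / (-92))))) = -1 / 26450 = -0.00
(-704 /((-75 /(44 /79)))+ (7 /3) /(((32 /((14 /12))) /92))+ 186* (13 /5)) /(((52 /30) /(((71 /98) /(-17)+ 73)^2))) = 298108481759884031 /195462583680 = 1525143.46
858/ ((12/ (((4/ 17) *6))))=1716/ 17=100.94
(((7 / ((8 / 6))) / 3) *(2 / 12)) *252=147 / 2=73.50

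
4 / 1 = 4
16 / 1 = 16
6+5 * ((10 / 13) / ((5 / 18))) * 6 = 1158 / 13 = 89.08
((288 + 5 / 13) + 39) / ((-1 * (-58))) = 2128 / 377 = 5.64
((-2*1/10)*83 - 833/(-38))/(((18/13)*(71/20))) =4381/4047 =1.08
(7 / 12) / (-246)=-7 / 2952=-0.00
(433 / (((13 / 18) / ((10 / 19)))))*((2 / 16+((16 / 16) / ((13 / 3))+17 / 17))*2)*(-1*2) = -5494770 / 3211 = -1711.23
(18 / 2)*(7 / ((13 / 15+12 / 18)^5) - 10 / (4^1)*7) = -1931766795 / 12872686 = -150.07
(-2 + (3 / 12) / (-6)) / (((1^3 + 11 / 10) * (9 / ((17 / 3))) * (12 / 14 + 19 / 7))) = -833 / 4860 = -0.17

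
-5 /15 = -1 /3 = -0.33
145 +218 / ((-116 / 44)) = 1807 / 29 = 62.31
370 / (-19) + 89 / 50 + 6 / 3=-14909 / 950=-15.69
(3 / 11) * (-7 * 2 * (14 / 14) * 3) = -126 / 11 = -11.45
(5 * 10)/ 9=50/ 9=5.56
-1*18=-18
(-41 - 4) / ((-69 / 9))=135 / 23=5.87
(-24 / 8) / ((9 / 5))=-1.67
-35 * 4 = -140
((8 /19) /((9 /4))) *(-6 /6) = -32 /171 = -0.19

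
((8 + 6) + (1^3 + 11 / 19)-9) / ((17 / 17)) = 125 / 19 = 6.58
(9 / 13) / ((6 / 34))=51 / 13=3.92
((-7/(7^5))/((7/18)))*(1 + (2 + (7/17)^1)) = -1044/285719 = -0.00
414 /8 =207 /4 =51.75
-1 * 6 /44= -3 /22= -0.14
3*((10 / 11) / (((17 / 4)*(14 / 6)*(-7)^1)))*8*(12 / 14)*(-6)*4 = 414720 / 64141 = 6.47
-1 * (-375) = 375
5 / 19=0.26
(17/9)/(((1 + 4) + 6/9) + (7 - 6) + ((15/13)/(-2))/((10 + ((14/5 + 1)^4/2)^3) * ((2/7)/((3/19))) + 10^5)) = 3249004671042520013/11467074848136054090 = 0.28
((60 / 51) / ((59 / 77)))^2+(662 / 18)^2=110411451649 / 81486729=1354.96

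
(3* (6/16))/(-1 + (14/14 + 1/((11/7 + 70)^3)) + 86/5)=5658817545/86517046408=0.07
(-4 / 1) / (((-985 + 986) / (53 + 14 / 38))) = -4056 / 19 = -213.47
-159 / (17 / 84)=-785.65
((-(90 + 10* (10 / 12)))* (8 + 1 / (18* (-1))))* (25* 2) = -1054625 / 27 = -39060.19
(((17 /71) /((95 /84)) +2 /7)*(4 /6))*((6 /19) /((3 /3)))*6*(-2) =-1127328 /897085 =-1.26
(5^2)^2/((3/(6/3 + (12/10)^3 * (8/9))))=2210/3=736.67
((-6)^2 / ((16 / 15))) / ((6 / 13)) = 585 / 8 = 73.12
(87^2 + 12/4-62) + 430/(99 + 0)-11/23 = 17109071/2277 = 7513.87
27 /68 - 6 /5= -273 /340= -0.80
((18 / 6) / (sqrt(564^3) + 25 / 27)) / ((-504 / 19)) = 4275 / 7324076387656 - 650997*sqrt(141) / 915509548457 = -0.00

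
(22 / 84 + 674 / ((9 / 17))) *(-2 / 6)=-160445 / 378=-424.46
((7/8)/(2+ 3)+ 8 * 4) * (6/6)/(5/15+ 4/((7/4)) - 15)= -2079/800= -2.60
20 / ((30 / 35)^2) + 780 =7265 / 9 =807.22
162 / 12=27 / 2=13.50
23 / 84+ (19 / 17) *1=1.39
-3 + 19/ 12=-17/ 12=-1.42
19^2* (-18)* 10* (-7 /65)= 90972 /13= 6997.85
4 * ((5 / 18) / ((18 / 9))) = 5 / 9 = 0.56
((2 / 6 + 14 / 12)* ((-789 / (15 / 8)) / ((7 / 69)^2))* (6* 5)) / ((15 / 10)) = -60102864 / 49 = -1226589.06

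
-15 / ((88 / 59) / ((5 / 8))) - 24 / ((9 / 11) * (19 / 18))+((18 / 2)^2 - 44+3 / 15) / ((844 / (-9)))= -34.47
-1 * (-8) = 8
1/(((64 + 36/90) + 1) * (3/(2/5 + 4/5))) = 2/327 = 0.01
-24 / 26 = -12 / 13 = -0.92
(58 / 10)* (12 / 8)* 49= 426.30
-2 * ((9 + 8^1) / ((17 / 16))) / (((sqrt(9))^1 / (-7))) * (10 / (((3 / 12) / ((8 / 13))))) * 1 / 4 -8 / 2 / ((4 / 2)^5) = 143321 / 312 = 459.36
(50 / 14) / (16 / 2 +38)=25 / 322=0.08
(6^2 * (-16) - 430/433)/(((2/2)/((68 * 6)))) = -101933904/433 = -235413.17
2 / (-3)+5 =13 / 3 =4.33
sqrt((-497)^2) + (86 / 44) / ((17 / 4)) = 93025 / 187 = 497.46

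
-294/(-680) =147/340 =0.43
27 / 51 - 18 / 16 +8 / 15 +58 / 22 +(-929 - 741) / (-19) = 38572297 / 426360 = 90.47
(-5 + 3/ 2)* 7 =-49/ 2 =-24.50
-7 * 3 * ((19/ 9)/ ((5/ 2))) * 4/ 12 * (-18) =532/ 5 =106.40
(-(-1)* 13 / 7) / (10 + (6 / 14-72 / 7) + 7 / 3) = 3 / 4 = 0.75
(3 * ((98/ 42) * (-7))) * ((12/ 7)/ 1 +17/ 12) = -1841/ 12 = -153.42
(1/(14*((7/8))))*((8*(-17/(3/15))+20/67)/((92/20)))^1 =-39600/3283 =-12.06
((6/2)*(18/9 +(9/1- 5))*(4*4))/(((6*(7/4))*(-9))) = -64/21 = -3.05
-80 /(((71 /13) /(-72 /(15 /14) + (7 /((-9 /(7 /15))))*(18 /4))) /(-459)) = -32858280 /71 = -462792.68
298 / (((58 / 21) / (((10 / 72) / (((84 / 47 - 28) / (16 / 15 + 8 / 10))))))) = -49021 / 45936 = -1.07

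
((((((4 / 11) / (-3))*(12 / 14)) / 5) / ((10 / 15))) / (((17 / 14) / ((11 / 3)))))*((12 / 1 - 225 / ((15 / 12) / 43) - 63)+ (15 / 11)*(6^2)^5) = -426779736 / 55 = -7759631.56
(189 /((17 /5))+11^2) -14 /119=3000 /17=176.47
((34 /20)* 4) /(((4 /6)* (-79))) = -51 /395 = -0.13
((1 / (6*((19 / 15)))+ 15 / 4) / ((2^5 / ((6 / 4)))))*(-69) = -61065 / 4864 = -12.55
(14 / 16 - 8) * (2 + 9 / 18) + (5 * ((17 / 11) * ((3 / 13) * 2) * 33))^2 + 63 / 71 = 2656013037 / 191984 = 13834.55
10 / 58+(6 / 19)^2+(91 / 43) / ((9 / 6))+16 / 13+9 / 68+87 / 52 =1408492430 / 298460721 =4.72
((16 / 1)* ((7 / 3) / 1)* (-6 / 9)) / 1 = -224 / 9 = -24.89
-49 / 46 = -1.07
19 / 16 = 1.19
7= 7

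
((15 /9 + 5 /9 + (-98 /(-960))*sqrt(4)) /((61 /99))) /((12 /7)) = 134519 /58560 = 2.30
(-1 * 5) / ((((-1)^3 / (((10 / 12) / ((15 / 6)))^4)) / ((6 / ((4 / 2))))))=5 / 27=0.19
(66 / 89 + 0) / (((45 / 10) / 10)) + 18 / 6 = 1241 / 267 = 4.65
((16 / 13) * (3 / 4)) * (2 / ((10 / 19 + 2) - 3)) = -152 / 39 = -3.90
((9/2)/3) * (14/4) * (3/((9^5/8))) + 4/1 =26258/6561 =4.00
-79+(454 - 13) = 362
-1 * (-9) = 9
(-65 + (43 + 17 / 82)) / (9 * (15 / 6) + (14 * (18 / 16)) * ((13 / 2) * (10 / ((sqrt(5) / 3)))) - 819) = -325234 * sqrt(5) / 30421467 - 421732 / 30421467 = -0.04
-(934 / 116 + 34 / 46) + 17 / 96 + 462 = 453.39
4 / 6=2 / 3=0.67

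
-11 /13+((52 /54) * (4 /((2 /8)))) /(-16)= -635 /351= -1.81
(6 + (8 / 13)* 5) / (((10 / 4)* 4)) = 59 / 65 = 0.91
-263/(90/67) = -17621/90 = -195.79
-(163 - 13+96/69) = -3482/23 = -151.39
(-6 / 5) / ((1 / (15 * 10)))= -180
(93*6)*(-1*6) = -3348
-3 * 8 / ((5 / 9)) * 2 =-432 / 5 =-86.40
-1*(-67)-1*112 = -45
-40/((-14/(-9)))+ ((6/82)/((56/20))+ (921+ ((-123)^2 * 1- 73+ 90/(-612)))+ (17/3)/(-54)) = 12607685803/790398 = 15951.06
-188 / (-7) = 188 / 7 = 26.86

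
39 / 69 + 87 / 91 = 3184 / 2093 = 1.52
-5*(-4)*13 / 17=260 / 17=15.29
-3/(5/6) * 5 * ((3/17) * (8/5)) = -432/85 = -5.08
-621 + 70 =-551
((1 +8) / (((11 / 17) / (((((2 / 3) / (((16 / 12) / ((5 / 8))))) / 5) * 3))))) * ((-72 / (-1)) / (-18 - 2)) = -9.39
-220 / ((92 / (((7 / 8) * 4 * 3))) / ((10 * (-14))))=80850 / 23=3515.22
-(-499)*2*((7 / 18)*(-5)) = -17465 / 9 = -1940.56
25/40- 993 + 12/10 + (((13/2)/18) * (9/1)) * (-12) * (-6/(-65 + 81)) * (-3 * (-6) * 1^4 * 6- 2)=22363/40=559.08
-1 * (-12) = 12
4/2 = 2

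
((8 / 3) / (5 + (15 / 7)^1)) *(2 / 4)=14 / 75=0.19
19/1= 19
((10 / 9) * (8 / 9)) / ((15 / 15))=80 / 81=0.99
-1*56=-56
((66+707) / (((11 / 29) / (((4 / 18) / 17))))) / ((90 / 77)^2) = 12082763 / 619650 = 19.50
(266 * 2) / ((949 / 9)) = 4788 / 949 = 5.05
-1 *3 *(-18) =54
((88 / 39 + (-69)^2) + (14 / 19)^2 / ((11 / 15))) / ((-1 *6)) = -737795417 / 929214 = -794.00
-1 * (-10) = 10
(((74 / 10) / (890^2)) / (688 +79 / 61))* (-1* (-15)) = 6771 / 33305428700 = 0.00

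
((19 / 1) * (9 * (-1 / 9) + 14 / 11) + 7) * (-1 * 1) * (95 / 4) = -6365 / 22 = -289.32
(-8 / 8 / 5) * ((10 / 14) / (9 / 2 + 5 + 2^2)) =-2 / 189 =-0.01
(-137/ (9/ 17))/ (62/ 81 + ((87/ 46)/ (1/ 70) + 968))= -482103/ 2051455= -0.24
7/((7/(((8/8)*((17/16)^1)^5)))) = 1419857/1048576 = 1.35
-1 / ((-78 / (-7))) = -7 / 78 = -0.09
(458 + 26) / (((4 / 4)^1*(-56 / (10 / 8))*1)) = -605 / 56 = -10.80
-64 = -64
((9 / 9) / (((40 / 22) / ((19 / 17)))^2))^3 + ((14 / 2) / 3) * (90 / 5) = 64965130119990241 / 1544804416000000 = 42.05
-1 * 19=-19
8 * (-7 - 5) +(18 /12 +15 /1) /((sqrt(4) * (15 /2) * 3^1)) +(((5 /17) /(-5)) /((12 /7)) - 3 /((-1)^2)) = -33547 /340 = -98.67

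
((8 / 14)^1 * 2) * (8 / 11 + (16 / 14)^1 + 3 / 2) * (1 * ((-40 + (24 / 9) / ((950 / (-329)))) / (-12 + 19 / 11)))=40354672 / 2630075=15.34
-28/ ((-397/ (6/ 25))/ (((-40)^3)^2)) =27525120000/ 397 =69332795.97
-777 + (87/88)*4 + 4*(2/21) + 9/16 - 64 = -3090233/3696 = -836.10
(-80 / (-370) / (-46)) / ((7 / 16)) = -64 / 5957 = -0.01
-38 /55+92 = 5022 /55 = 91.31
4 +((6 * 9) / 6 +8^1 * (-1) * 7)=-43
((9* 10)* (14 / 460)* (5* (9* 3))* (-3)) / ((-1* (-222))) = -8505 / 1702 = -5.00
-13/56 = -0.23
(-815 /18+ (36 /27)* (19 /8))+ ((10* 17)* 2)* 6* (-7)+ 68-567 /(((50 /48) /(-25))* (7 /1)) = -110791 /9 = -12310.11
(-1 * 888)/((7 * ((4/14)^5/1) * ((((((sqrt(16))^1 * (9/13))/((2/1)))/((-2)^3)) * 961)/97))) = 112023457/2883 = 38856.56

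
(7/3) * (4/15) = 28/45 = 0.62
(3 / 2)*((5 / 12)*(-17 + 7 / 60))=-10.55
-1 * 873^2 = -762129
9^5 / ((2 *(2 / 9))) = 531441 / 4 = 132860.25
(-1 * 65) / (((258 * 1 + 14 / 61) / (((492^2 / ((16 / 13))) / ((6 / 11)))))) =-259941435 / 2864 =-90761.67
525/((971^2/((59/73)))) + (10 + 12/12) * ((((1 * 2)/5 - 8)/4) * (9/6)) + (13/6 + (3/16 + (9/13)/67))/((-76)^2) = -2605214824612639997/83103229472190720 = -31.35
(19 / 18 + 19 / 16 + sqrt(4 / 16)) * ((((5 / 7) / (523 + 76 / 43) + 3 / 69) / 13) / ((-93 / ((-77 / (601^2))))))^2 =39145299875 / 228293906332804676779075609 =0.00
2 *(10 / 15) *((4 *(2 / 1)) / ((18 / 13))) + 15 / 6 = 551 / 54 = 10.20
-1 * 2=-2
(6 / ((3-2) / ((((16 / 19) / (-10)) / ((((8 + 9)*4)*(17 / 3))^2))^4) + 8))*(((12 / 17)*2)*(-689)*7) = -569586654 / 134758472711611616805388632787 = -0.00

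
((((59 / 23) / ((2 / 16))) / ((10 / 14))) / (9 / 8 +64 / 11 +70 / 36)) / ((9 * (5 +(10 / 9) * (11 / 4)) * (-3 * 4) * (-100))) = 109032 / 2934383125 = 0.00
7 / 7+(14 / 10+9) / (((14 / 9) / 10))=475 / 7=67.86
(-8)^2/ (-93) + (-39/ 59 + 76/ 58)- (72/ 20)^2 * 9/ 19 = -466938643/ 75583425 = -6.18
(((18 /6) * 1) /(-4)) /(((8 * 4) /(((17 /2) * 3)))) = -153 /256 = -0.60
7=7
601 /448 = 1.34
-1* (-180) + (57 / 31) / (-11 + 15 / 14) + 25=882547 / 4309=204.81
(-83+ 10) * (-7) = 511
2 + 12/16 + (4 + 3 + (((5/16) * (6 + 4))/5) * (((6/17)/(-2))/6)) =2647/272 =9.73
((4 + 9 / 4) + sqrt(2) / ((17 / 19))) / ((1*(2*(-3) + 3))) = -2.61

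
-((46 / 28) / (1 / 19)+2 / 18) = -3947 / 126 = -31.33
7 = 7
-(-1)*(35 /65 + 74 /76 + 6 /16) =1.89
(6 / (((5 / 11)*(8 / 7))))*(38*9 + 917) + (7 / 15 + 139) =176171 / 12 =14680.92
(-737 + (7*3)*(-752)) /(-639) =16529 /639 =25.87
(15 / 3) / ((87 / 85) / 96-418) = -13600 / 1136931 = -0.01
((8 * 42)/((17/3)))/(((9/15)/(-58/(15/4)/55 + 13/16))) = 49091/935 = 52.50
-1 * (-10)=10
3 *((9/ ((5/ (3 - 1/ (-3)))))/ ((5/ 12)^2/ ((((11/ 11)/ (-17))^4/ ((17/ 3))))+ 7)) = 7776/ 35499449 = 0.00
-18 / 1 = -18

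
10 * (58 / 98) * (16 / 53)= 4640 / 2597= 1.79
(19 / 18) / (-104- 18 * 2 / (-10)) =-95 / 9036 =-0.01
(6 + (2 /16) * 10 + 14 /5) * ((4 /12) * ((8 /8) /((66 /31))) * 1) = 2077 /1320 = 1.57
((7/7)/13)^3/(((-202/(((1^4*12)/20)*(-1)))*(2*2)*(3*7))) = 1/62131160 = 0.00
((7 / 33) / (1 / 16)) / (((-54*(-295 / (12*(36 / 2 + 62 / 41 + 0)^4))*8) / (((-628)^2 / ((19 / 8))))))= 7236977950720000000 / 940800390057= 7692362.83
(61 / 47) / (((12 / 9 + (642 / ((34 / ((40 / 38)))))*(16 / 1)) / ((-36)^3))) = -189.61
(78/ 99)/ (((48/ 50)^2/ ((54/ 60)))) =1625/ 2112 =0.77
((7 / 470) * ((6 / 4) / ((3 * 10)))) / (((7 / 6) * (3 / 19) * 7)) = 19 / 32900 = 0.00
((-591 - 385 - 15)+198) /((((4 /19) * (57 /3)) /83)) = -65819 /4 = -16454.75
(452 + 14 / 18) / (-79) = -4075 / 711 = -5.73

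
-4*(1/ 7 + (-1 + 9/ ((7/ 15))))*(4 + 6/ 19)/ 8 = -39.77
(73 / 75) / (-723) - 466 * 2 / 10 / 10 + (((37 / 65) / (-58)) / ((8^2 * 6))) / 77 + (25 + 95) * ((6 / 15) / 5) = 22457736577 / 80593793280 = 0.28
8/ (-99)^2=8/ 9801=0.00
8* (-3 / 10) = -12 / 5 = -2.40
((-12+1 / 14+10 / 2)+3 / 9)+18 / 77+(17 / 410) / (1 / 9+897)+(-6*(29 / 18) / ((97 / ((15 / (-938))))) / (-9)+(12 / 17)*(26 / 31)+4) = -1263975419349473 / 714282982611660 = -1.77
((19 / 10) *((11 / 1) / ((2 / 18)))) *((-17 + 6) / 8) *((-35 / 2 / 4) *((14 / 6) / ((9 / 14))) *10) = 3942785 / 96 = 41070.68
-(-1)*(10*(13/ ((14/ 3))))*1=195/ 7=27.86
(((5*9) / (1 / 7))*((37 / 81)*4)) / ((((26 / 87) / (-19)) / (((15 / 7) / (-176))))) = 509675 / 1144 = 445.52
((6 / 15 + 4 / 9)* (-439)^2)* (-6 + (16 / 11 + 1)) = -95204174 / 165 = -576994.99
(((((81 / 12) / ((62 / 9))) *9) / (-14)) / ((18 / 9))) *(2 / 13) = -2187 / 45136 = -0.05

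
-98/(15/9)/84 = -0.70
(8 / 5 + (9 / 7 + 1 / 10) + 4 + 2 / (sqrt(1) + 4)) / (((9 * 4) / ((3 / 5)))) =0.12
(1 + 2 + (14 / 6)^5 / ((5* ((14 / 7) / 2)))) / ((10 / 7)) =71582 / 6075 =11.78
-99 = -99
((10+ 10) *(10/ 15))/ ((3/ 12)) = 160/ 3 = 53.33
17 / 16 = 1.06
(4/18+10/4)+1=67/18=3.72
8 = 8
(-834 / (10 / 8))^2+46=11130046 / 25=445201.84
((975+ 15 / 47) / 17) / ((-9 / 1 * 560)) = -191 / 16779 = -0.01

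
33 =33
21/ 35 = 3/ 5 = 0.60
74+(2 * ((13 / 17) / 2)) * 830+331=17675 / 17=1039.71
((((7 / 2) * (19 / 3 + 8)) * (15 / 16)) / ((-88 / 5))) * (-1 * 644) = 1211525 / 704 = 1720.92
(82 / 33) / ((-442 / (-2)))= 82 / 7293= 0.01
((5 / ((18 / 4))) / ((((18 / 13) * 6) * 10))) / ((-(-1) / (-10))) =-65 / 486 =-0.13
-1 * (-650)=650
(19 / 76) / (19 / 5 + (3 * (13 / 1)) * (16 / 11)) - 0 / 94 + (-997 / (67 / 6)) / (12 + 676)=-9640129 / 76726792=-0.13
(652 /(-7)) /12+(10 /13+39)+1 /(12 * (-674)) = 7852519 /245336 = 32.01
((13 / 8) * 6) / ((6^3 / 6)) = 13 / 48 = 0.27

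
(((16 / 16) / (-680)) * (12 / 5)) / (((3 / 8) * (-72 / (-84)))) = -14 / 1275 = -0.01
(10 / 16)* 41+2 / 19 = 3911 / 152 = 25.73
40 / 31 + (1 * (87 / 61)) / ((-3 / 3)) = -257 / 1891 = -0.14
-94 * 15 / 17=-1410 / 17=-82.94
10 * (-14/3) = -140/3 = -46.67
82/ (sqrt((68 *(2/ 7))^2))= 4.22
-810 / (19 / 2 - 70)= 1620 / 121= 13.39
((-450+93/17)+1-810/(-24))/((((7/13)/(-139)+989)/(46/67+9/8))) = -48891845405/65136803968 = -0.75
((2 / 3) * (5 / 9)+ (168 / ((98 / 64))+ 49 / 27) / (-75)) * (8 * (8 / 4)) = -253264 / 14175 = -17.87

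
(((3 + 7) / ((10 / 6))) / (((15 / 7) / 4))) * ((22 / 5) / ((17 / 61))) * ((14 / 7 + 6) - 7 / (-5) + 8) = 6538224 / 2125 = 3076.81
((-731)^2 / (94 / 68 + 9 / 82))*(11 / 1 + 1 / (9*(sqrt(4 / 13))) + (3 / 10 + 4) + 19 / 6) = 372449617*sqrt(13) / 18720 + 103168543909 / 15600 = 6685103.57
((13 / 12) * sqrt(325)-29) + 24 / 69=-659 / 23 + 65 * sqrt(13) / 12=-9.12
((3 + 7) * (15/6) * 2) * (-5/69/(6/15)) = -9.06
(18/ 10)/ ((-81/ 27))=-0.60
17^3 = 4913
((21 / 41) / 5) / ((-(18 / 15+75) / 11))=-77 / 5207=-0.01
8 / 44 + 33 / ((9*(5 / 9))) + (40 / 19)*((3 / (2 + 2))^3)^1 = 64121 / 8360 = 7.67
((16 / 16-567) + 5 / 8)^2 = 20457529 / 64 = 319648.89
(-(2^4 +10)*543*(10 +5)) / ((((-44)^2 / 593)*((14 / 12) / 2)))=-188369415 / 1694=-111198.00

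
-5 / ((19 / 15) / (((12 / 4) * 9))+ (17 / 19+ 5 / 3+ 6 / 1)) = -38475 / 66241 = -0.58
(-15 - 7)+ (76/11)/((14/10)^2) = -9958/539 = -18.47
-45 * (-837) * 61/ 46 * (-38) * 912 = -39812206320/ 23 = -1730965492.17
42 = 42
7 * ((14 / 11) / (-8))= -49 / 44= -1.11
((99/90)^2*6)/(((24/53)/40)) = 641.30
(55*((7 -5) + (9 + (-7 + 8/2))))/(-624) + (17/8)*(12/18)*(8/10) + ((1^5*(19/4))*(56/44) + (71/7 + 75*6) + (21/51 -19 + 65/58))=449.15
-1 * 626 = -626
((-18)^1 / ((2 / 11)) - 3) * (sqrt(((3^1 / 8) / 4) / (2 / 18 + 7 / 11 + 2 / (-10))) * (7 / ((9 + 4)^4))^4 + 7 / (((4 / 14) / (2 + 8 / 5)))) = -44982 / 5 - 367353 * sqrt(89430) / 721311604354566947644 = -8996.40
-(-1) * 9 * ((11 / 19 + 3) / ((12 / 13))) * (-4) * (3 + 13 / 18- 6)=18122 / 57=317.93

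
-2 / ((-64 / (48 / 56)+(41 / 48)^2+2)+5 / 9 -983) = 1536 / 809765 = 0.00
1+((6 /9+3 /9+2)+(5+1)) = 10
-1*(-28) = 28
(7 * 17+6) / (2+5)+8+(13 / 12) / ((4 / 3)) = 26.67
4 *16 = 64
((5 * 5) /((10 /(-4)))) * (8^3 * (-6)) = 30720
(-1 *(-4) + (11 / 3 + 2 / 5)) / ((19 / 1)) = 121 / 285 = 0.42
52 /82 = 26 /41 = 0.63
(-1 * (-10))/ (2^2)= 5/ 2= 2.50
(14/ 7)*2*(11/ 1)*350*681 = 10487400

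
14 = 14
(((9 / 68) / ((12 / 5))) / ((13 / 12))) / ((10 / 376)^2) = 79524 / 1105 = 71.97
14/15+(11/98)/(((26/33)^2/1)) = 1107157/993720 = 1.11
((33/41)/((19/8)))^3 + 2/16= 619927091/3781833112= 0.16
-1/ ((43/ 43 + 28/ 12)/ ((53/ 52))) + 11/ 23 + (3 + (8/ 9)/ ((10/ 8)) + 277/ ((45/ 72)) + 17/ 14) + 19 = 352099613/ 753480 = 467.30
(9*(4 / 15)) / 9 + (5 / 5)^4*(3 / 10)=17 / 30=0.57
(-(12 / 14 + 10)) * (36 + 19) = -4180 / 7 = -597.14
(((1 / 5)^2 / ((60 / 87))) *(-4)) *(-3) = 87 / 125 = 0.70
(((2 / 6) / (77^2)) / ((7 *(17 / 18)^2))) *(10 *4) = 4320 / 11994367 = 0.00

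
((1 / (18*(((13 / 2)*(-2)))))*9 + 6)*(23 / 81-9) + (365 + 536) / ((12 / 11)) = 3259901 / 4212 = 773.96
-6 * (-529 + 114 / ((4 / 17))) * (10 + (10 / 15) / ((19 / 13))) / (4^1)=13261 / 19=697.95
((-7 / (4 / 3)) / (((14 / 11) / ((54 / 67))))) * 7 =-6237 / 268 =-23.27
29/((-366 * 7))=-0.01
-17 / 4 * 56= -238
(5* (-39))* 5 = -975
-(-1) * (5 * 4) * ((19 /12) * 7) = 665 /3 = 221.67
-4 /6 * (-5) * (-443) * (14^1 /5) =-12404 /3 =-4134.67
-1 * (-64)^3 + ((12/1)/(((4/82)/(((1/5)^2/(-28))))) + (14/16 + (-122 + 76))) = 366937933/1400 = 262098.52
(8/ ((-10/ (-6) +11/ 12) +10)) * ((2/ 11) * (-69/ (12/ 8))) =-8832/ 1661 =-5.32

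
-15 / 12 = -5 / 4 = -1.25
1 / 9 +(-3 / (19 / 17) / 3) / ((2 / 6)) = -440 / 171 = -2.57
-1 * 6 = -6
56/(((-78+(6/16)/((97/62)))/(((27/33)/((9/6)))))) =-43456/110627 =-0.39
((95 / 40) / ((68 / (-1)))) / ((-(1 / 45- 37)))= -855 / 905216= -0.00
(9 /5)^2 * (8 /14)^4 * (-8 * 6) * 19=-18911232 /60025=-315.06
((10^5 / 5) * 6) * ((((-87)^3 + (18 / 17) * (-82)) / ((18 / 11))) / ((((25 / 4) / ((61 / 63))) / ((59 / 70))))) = -15759627125440 / 2499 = -6306373399.54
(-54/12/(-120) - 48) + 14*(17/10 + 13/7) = 147/80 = 1.84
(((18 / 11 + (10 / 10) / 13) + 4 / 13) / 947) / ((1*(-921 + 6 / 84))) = -4046 / 1745982953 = -0.00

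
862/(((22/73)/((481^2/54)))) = 7279311143/594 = 12254732.56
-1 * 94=-94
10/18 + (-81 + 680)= 5396/9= 599.56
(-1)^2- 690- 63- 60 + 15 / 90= -4871 / 6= -811.83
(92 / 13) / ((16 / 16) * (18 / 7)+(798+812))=161 / 36686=0.00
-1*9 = -9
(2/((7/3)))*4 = 24/7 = 3.43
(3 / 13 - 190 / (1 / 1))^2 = 6086089 / 169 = 36012.36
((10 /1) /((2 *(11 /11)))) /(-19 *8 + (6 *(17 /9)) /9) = -27 /814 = -0.03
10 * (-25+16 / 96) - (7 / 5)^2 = -18772 / 75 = -250.29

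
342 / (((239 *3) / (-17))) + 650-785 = -34203 / 239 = -143.11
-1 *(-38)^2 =-1444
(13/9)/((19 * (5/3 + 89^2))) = 0.00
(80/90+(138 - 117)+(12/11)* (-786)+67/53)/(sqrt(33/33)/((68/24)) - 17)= 74418860/1484901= 50.12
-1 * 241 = -241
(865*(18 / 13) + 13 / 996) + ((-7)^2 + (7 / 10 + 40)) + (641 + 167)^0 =83411363 / 64740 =1288.41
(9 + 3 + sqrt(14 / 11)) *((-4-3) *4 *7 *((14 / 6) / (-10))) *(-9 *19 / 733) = -140.06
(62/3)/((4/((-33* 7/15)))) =-2387/30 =-79.57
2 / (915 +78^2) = 2 / 6999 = 0.00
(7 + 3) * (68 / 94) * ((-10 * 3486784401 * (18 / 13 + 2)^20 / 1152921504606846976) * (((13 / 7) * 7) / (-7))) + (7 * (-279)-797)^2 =477751552035587915226762503947280425 / 63041932562729765491537739776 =7578313.87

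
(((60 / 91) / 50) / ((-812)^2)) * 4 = 3 / 37500190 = 0.00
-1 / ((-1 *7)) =1 / 7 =0.14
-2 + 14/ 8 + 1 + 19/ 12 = 7/ 3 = 2.33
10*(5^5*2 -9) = 62410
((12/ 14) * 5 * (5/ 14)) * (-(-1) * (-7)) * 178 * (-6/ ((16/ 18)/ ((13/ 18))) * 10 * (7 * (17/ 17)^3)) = 1301625/ 2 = 650812.50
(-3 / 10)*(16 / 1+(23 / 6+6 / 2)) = -137 / 20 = -6.85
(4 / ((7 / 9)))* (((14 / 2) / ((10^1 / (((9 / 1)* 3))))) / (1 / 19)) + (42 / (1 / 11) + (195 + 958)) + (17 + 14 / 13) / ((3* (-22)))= 14849947 / 4290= 3461.53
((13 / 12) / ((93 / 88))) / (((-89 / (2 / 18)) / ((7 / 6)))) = -1001 / 670437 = -0.00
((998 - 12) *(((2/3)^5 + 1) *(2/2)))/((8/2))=135575/486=278.96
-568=-568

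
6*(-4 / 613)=-0.04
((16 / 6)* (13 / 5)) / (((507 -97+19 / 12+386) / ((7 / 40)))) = 364 / 239275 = 0.00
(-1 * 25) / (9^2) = -25 / 81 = -0.31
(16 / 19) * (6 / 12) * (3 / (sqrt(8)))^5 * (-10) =-1215 * sqrt(2) / 304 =-5.65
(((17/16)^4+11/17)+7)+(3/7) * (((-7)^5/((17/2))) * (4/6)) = -556.02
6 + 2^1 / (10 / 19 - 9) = 928 / 161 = 5.76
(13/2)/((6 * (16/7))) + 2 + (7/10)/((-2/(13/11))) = 2.06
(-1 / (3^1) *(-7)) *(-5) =-11.67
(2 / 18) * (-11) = -11 / 9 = -1.22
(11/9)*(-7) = -77/9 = -8.56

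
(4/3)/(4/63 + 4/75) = 525/46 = 11.41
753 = 753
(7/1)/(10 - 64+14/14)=-7/53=-0.13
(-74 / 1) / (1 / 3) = -222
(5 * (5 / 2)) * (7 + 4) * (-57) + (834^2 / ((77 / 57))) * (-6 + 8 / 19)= -443580591 / 154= -2880393.45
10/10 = 1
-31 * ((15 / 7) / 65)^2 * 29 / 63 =-899 / 57967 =-0.02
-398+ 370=-28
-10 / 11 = -0.91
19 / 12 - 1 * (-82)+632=8587 / 12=715.58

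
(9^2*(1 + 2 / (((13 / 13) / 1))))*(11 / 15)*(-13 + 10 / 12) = -21681 / 10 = -2168.10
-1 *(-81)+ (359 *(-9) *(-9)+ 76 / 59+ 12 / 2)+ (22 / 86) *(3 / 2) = 29167.67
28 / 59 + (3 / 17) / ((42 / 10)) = 3627 / 7021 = 0.52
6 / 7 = 0.86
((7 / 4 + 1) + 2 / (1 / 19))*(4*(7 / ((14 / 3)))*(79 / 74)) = 38631 / 148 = 261.02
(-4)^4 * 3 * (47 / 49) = 36096 / 49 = 736.65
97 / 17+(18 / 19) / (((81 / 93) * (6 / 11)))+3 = 31105 / 2907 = 10.70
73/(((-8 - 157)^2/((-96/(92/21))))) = -0.06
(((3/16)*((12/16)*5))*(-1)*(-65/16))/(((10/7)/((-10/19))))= -20475/19456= -1.05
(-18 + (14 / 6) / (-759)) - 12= -68317 / 2277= -30.00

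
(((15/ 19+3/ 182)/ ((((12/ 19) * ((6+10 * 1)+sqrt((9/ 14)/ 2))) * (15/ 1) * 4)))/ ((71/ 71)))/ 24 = 929/ 16752060 -929 * sqrt(7)/ 1250820480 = 0.00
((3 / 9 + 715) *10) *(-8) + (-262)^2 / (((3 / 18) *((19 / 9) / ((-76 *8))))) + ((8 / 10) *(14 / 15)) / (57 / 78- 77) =-17649799376656 / 148725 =-118674058.68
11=11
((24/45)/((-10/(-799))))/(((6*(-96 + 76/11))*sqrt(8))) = -0.03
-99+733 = 634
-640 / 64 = -10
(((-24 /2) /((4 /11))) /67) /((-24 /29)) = 0.60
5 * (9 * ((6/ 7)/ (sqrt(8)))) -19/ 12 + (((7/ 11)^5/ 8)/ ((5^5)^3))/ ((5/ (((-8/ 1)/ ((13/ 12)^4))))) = -13335536897129426260049/ 8422444356079101562500 + 135 * sqrt(2)/ 14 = 12.05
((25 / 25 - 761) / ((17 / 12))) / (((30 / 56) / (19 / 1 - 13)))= -102144 / 17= -6008.47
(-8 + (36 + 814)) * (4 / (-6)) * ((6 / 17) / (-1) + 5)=-133036 / 51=-2608.55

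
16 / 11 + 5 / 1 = 71 / 11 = 6.45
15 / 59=0.25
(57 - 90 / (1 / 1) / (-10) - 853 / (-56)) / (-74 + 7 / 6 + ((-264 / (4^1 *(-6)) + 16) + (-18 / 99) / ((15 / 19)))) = -250195 / 141876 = -1.76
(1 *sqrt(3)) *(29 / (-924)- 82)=-75797 *sqrt(3) / 924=-142.08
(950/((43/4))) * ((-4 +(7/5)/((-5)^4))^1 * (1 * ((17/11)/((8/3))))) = -12105717/59125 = -204.75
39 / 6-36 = -59 / 2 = -29.50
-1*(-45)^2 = -2025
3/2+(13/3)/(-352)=1571/1056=1.49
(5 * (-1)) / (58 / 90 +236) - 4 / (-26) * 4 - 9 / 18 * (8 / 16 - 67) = 18741189 / 553748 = 33.84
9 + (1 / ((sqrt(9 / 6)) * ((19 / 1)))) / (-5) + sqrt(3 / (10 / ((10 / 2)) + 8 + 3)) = -sqrt(6) / 285 + sqrt(39) / 13 + 9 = 9.47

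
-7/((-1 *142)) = 7/142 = 0.05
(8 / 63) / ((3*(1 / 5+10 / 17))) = 680 / 12663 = 0.05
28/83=0.34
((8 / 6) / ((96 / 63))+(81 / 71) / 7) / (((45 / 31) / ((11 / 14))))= 1407307 / 2504880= 0.56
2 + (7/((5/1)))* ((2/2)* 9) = 73/5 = 14.60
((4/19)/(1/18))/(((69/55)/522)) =689040/437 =1576.75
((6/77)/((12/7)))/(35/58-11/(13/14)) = -377/93247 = -0.00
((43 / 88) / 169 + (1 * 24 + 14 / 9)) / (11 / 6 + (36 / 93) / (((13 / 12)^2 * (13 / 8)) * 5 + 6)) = 172542303839 / 12544844988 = 13.75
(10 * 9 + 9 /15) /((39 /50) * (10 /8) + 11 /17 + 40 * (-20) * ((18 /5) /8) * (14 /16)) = -61608 /213097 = -0.29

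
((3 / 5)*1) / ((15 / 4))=4 / 25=0.16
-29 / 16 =-1.81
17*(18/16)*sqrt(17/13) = 153*sqrt(221)/104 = 21.87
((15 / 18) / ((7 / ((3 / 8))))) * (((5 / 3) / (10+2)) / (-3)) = -25 / 12096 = -0.00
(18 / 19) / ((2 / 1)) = 9 / 19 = 0.47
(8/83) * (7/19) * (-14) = -784/1577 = -0.50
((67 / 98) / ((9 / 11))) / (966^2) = 737 / 823043592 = 0.00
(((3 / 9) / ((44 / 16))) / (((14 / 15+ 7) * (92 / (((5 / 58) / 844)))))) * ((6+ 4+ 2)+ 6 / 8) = 75 / 346775968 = 0.00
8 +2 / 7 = 58 / 7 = 8.29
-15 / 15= -1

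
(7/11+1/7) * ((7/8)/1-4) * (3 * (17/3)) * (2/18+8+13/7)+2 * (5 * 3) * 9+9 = -216107/1617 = -133.65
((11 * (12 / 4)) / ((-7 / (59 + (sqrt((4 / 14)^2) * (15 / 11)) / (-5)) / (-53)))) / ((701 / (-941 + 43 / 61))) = -19747.67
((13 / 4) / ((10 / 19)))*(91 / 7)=3211 / 40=80.28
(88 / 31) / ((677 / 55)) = 0.23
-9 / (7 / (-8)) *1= 72 / 7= 10.29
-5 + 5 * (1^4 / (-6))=-5.83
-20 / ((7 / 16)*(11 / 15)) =-4800 / 77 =-62.34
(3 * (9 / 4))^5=14348907 / 1024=14012.60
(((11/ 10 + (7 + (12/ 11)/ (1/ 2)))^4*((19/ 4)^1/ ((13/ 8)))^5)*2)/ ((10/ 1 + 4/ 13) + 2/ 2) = 421829.47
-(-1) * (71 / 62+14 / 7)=195 / 62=3.15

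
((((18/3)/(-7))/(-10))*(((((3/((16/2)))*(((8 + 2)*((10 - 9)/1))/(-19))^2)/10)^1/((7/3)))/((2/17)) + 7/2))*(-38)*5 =-214563/3724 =-57.62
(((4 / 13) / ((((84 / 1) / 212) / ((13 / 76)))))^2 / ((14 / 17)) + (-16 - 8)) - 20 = -98020063 / 2228814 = -43.98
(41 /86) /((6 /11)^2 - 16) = -0.03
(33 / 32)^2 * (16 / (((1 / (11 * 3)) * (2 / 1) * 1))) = 35937 / 128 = 280.76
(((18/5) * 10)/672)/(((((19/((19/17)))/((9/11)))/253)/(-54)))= -16767/476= -35.22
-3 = -3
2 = 2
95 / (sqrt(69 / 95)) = 95 * sqrt(6555) / 69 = 111.47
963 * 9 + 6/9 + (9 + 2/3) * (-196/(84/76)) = 62581/9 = 6953.44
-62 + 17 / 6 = -355 / 6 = -59.17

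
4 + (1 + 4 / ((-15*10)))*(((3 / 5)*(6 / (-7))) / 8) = 13781 / 3500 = 3.94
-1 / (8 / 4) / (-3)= 1 / 6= 0.17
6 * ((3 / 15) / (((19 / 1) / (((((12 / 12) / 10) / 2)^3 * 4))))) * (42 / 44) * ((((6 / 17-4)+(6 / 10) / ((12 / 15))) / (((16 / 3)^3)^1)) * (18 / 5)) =-3015873 / 1455308800000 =-0.00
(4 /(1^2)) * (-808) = -3232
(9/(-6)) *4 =-6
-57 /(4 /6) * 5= -427.50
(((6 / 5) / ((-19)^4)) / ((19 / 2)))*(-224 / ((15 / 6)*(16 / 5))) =-336 / 12380495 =-0.00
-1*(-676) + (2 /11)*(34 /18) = 66958 /99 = 676.34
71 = 71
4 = 4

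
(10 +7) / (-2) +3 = -11 / 2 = -5.50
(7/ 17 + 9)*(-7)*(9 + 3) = -13440/ 17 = -790.59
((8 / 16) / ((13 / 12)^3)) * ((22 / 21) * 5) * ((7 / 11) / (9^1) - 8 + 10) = 65600 / 15379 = 4.27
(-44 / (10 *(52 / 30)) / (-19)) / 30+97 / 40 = 24003 / 9880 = 2.43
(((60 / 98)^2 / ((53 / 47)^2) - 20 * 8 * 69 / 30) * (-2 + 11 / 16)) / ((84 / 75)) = 46499145225 / 107910544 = 430.90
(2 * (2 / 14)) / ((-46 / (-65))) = 65 / 161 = 0.40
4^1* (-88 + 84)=-16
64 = 64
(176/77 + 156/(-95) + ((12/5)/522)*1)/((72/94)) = 881297/1041390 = 0.85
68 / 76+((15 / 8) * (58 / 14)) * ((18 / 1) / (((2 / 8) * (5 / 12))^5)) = 947679732359 / 83125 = 11400658.43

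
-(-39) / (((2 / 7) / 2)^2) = 1911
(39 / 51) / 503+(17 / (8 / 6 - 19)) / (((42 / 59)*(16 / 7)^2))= -59683803 / 232039936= -0.26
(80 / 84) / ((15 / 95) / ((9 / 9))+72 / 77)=4180 / 4797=0.87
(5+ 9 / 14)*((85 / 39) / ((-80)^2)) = 1343 / 698880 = 0.00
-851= -851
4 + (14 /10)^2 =149 /25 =5.96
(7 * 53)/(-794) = -371/794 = -0.47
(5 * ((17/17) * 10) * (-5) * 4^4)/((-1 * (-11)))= -64000/11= -5818.18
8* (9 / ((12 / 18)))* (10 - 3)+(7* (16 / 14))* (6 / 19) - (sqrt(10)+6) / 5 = 71946 / 95 - sqrt(10) / 5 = 756.69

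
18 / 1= 18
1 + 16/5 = 21/5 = 4.20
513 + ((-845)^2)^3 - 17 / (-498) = 181288224859305536741 / 498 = 364032580038766138.03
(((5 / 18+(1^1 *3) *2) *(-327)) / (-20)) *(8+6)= 86219 / 60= 1436.98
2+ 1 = 3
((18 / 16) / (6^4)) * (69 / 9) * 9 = 23 / 384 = 0.06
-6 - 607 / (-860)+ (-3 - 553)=-482713 / 860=-561.29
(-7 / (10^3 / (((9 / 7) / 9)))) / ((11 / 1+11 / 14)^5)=-67228 / 15287262890625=-0.00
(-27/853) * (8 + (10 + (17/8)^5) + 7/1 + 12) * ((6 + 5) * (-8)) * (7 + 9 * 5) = 10163206053/873472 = 11635.41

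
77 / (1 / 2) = 154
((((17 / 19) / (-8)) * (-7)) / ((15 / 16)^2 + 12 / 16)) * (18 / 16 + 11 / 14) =0.92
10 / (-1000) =-1 / 100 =-0.01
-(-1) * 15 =15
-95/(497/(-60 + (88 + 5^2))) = -5035/497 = -10.13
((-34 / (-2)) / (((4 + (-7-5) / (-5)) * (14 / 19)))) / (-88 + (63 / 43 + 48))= -69445 / 742336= -0.09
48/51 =16/17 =0.94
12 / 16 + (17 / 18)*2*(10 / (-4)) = -143 / 36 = -3.97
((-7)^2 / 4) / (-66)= -49 / 264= -0.19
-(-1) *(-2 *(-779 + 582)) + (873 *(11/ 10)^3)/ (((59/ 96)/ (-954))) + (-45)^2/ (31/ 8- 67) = -1343247809074/ 744875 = -1803319.76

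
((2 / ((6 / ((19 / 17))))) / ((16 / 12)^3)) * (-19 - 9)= -1197 / 272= -4.40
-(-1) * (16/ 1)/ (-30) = -8/ 15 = -0.53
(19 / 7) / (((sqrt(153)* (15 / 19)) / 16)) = 5776* sqrt(17) / 5355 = 4.45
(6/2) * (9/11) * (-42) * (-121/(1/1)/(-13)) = -12474/13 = -959.54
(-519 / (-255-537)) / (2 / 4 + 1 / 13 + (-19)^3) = -2249 / 23538108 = -0.00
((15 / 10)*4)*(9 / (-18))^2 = 3 / 2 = 1.50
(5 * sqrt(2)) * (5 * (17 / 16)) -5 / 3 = -5 / 3 + 425 * sqrt(2) / 16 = 35.90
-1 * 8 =-8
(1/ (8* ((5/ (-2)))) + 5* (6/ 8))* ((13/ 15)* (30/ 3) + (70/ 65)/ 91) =32.11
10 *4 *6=240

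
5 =5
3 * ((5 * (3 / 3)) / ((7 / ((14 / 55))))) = 6 / 11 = 0.55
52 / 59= 0.88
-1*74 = -74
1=1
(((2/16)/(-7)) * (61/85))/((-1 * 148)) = 61/704480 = 0.00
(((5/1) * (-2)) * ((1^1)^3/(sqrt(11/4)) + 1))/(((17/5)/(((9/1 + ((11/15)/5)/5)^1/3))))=-14.19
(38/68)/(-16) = -0.03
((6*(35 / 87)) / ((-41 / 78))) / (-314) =2730 / 186673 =0.01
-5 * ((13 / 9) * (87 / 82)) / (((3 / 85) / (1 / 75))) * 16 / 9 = -5.15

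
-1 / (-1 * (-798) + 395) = -1 / 1193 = -0.00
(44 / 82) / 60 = 11 / 1230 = 0.01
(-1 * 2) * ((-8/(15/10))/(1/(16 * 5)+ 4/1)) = 2560/963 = 2.66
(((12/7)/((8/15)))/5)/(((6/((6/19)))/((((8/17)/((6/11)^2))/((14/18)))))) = 0.07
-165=-165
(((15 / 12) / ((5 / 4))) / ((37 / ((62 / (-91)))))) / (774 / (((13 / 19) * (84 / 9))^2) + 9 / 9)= -45136 / 48973607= -0.00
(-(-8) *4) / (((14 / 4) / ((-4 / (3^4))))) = -256 / 567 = -0.45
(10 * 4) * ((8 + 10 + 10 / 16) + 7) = 1025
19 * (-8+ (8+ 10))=190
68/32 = 17/8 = 2.12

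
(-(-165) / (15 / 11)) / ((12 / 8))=242 / 3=80.67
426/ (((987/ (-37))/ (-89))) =467606/ 329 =1421.29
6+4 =10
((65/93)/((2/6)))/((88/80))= 650/341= 1.91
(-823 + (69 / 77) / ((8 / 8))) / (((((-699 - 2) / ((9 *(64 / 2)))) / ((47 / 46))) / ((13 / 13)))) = 428427936 / 1241471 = 345.10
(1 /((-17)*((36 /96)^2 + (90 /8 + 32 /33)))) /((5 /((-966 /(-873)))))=-9856 /9358075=-0.00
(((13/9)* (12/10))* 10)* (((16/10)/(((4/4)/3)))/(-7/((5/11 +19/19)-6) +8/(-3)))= -960/13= -73.85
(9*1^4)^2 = 81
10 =10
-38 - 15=-53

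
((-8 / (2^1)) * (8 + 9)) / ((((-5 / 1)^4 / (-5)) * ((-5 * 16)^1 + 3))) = -68 / 9625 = -0.01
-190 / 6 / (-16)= 95 / 48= 1.98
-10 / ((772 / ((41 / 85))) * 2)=-41 / 13124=-0.00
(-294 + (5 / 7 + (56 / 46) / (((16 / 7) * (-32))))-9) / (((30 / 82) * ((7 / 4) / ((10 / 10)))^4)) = -510847454 / 5798415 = -88.10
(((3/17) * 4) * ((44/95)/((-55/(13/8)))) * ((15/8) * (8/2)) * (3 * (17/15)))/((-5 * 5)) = 117/11875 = 0.01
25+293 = 318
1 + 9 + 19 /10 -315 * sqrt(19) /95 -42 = -301 /10 -63 * sqrt(19) /19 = -44.55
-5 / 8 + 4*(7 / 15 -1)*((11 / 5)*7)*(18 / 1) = -118397 / 200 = -591.98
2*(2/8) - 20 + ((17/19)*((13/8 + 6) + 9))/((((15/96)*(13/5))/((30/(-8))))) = -156.81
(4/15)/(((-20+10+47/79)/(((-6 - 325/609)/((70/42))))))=1257364/11312175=0.11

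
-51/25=-2.04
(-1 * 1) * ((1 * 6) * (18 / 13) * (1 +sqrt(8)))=-216 * sqrt(2) / 13 - 108 / 13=-31.81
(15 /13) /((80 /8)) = 3 /26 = 0.12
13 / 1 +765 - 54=724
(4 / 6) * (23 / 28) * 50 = 575 / 21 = 27.38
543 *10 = 5430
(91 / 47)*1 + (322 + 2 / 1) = 15319 / 47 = 325.94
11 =11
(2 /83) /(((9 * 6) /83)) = 1 /27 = 0.04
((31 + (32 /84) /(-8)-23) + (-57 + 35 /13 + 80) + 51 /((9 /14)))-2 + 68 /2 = 13193 /91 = 144.98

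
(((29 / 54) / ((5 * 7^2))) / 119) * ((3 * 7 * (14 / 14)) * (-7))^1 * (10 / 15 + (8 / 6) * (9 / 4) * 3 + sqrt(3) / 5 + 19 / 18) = -5597 / 192780- 29 * sqrt(3) / 53550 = -0.03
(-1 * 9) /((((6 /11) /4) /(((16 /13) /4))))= -264 /13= -20.31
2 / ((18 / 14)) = 14 / 9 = 1.56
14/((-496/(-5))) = 35/248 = 0.14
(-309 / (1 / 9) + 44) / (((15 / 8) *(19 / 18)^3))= -42565824 / 34295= -1241.17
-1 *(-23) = 23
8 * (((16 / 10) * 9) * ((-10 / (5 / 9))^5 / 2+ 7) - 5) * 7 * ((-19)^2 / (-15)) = 1375172557304 / 75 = 18335634097.39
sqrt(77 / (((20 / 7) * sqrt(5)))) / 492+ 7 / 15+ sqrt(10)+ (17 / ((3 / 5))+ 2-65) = -171 / 5+ 7 * sqrt(11) * 5^(1 / 4) / 4920+ sqrt(10) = -31.03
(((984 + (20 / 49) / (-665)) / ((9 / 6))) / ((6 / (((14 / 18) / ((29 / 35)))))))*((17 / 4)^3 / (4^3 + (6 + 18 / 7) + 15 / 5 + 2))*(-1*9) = -39382141265 / 43083792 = -914.08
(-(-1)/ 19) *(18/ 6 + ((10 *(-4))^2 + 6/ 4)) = 3209/ 38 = 84.45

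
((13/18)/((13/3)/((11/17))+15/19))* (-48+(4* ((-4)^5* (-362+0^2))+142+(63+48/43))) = 57749957265/403684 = 143057.34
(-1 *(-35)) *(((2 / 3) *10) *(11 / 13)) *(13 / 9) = 7700 / 27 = 285.19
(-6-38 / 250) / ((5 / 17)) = -13073 / 625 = -20.92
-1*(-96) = 96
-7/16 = -0.44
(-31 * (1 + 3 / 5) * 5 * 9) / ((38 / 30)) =-33480 / 19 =-1762.11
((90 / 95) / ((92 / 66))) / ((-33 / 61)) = -549 / 437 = -1.26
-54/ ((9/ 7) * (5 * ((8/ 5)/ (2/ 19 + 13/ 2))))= -34.68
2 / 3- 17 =-16.33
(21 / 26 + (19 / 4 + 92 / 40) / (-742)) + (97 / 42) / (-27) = 11136287 / 15626520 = 0.71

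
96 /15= 32 /5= 6.40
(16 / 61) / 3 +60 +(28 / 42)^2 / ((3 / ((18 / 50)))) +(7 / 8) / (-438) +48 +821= 4964945917 / 5343600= 929.14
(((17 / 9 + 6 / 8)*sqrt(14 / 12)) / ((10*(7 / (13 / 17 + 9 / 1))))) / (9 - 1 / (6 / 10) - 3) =1577*sqrt(42) / 111384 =0.09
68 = 68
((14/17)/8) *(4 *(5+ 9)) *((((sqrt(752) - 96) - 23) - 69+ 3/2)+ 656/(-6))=-1547.31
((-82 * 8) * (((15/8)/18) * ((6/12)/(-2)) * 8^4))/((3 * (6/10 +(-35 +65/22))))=-23091200/31131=-741.74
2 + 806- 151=657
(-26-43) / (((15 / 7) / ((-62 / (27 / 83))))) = 828506 / 135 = 6137.08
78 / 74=39 / 37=1.05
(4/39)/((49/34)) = 136/1911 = 0.07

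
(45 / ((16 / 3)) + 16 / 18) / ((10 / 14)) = 9401 / 720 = 13.06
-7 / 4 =-1.75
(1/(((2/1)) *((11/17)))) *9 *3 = 459/22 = 20.86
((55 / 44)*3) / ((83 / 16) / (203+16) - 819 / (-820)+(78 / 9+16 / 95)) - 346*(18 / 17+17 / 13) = -4866836443418 / 5946522361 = -818.43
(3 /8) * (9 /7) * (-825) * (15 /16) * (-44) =3675375 /224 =16407.92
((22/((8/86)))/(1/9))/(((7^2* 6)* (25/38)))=26961/2450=11.00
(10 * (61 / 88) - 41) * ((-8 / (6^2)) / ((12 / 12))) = 1499 / 198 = 7.57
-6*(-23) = 138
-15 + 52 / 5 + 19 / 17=-296 / 85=-3.48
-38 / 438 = -19 / 219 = -0.09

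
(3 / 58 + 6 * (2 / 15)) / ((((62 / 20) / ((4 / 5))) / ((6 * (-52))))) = -308256 / 4495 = -68.58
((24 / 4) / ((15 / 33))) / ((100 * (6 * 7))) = 11 / 3500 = 0.00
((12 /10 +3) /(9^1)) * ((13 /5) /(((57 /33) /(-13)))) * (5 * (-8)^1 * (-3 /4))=-26026 /95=-273.96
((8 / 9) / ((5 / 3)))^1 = 8 / 15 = 0.53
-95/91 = -1.04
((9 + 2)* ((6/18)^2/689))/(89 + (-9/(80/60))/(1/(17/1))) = -44/638703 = -0.00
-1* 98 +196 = 98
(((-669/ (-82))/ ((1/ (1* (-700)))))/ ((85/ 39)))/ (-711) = 202930/ 55063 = 3.69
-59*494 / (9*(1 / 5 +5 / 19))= -1384435 / 198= -6992.10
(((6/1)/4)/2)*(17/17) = 3/4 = 0.75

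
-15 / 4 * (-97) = 1455 / 4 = 363.75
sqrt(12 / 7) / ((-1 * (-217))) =2 * sqrt(21) / 1519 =0.01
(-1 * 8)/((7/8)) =-64/7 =-9.14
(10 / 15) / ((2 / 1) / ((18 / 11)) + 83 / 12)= 24 / 293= 0.08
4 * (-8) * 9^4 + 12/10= -1049754/5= -209950.80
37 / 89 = 0.42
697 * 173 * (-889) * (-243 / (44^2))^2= -6329846659941 / 3748096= -1688816.58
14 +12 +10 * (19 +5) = 266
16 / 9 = 1.78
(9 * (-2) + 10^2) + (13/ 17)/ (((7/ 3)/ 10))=10148/ 119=85.28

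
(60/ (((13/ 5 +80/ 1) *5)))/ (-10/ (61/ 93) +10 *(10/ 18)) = -1647/ 109858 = -0.01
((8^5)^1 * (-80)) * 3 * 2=-15728640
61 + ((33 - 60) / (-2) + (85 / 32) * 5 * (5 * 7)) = 17259 / 32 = 539.34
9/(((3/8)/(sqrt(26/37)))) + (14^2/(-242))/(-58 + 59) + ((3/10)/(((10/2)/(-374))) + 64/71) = -4799901/214775 + 24 * sqrt(962)/37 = -2.23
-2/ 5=-0.40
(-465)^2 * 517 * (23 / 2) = 2571131475 / 2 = 1285565737.50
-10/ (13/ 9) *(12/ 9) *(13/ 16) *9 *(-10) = 675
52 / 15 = 3.47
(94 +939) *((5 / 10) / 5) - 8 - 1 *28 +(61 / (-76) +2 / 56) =88489 / 1330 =66.53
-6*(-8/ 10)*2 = 48/ 5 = 9.60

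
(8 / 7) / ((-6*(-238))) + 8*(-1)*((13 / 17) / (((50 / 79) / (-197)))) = 1904.18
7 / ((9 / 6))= 14 / 3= 4.67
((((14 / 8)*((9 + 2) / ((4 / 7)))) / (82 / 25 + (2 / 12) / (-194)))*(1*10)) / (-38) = -19606125 / 7252148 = -2.70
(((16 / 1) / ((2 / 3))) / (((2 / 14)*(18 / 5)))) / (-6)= -70 / 9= -7.78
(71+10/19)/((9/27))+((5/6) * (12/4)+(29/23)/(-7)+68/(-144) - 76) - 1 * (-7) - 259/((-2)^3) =39600943/220248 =179.80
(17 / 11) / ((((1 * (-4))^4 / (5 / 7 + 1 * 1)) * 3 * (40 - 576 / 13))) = -0.00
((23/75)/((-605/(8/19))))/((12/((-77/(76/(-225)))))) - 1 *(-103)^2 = -421283551/39710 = -10609.00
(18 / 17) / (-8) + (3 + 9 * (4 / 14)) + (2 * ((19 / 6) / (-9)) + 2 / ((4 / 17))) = 170101 / 12852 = 13.24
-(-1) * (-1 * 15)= -15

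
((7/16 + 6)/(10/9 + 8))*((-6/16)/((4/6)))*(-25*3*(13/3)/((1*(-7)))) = -2711475/146944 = -18.45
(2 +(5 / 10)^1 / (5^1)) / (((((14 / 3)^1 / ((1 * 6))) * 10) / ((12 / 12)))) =27 / 100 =0.27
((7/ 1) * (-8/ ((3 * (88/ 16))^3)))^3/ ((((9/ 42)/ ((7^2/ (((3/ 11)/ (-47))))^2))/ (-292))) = 1949542939061387264/ 10356281643411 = 188247.39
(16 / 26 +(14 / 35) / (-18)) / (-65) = -347 / 38025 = -0.01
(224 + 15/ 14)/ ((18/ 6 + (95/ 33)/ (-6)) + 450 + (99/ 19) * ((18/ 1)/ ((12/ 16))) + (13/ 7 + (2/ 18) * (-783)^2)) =5927031/ 1809157123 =0.00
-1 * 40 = -40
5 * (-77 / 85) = -4.53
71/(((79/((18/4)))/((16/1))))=5112/79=64.71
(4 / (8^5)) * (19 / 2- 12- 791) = -1587 / 16384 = -0.10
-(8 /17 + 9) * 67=-10787 /17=-634.53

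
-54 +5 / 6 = -319 / 6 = -53.17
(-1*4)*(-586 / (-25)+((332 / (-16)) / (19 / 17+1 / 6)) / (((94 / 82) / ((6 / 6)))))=-5754358 / 153925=-37.38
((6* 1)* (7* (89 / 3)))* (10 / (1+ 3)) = 3115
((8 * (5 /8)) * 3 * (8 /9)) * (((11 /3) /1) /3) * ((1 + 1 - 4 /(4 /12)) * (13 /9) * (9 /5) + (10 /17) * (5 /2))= -61160 /153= -399.74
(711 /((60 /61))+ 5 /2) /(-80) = -14507 /1600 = -9.07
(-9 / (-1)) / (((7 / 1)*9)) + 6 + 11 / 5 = 8.34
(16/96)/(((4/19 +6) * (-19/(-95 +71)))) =2/59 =0.03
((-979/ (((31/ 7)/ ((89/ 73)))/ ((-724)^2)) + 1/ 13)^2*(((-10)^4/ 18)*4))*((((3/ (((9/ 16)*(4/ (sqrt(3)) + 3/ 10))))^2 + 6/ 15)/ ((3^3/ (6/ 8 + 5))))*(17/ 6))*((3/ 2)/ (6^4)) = 94176518941110511790286320963964151625/ 505808119156144471524 - 1080635389130366503091241055840000000*sqrt(3)/ 42150676596345372627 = 141784861578709610.09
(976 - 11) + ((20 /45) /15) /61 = 7946779 /8235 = 965.00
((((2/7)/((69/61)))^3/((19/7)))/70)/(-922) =-453962/4934758717665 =-0.00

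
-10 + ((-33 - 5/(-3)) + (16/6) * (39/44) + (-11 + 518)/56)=-55285/1848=-29.92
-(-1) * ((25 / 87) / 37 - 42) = -135173 / 3219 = -41.99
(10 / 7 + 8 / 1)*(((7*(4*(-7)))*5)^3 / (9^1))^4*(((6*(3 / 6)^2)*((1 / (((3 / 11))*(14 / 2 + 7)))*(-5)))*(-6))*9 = 9688849344072531024465920000000000000 / 81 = 119615424000895444746492800000000000.00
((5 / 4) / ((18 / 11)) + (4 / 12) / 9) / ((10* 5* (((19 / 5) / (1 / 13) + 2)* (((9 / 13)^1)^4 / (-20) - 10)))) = -4941053 / 158729930316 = -0.00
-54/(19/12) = -648/19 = -34.11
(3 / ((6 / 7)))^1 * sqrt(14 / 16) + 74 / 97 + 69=7 * sqrt(14) / 8 + 6767 / 97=73.04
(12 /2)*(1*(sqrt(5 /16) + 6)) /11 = 3*sqrt(5) /22 + 36 /11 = 3.58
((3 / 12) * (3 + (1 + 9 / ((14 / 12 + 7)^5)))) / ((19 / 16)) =4519883920 / 5367029731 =0.84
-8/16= -0.50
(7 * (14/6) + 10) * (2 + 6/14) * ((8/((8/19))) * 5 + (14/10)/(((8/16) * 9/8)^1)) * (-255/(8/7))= -100159597/72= -1391105.51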